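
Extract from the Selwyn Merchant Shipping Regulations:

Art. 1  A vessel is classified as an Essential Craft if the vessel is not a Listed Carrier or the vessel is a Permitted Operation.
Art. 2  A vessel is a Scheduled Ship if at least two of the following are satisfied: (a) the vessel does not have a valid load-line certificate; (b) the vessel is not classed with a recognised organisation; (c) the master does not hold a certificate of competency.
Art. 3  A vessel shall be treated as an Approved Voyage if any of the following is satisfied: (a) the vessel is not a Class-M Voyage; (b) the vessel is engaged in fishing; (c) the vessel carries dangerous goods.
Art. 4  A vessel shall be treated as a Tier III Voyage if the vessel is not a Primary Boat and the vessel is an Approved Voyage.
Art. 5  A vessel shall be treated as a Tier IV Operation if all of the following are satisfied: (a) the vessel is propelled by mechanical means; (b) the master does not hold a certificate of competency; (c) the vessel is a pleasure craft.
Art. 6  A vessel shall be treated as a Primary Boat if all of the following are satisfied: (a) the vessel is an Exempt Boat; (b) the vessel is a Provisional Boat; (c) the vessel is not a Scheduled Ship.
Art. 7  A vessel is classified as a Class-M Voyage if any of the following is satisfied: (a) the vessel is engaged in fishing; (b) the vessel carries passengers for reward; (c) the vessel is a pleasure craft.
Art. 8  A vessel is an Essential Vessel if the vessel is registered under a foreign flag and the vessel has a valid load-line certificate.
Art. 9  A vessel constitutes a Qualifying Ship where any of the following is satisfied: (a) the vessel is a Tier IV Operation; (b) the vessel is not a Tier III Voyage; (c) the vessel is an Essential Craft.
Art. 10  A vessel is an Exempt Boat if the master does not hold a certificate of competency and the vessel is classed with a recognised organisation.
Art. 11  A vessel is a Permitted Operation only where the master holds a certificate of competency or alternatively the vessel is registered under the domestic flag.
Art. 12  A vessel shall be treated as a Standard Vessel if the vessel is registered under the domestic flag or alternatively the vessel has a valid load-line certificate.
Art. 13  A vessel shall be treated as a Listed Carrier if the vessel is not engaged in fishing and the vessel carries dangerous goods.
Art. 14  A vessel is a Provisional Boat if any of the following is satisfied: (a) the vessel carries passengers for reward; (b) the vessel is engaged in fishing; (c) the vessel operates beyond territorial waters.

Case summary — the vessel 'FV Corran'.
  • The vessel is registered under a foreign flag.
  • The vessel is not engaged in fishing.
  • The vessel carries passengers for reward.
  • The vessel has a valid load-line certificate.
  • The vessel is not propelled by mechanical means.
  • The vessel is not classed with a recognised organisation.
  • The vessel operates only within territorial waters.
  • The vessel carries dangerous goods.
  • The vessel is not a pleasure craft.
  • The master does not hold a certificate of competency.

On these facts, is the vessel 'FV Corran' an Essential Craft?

article 13 — Listed Carrier: [the vessel is not engaged in fishing? yes] AND [the vessel carries dangerous goods? yes] → satisfied.
article 11 — Permitted Operation: [the master holds a certificate of competency? no] OR [the vessel is registered under the domestic flag? no] → not satisfied.
article 1 — Essential Craft: [not a Listed Carrier (article 13)? no] OR [Permitted Operation (article 11)? no] → not satisfied.

No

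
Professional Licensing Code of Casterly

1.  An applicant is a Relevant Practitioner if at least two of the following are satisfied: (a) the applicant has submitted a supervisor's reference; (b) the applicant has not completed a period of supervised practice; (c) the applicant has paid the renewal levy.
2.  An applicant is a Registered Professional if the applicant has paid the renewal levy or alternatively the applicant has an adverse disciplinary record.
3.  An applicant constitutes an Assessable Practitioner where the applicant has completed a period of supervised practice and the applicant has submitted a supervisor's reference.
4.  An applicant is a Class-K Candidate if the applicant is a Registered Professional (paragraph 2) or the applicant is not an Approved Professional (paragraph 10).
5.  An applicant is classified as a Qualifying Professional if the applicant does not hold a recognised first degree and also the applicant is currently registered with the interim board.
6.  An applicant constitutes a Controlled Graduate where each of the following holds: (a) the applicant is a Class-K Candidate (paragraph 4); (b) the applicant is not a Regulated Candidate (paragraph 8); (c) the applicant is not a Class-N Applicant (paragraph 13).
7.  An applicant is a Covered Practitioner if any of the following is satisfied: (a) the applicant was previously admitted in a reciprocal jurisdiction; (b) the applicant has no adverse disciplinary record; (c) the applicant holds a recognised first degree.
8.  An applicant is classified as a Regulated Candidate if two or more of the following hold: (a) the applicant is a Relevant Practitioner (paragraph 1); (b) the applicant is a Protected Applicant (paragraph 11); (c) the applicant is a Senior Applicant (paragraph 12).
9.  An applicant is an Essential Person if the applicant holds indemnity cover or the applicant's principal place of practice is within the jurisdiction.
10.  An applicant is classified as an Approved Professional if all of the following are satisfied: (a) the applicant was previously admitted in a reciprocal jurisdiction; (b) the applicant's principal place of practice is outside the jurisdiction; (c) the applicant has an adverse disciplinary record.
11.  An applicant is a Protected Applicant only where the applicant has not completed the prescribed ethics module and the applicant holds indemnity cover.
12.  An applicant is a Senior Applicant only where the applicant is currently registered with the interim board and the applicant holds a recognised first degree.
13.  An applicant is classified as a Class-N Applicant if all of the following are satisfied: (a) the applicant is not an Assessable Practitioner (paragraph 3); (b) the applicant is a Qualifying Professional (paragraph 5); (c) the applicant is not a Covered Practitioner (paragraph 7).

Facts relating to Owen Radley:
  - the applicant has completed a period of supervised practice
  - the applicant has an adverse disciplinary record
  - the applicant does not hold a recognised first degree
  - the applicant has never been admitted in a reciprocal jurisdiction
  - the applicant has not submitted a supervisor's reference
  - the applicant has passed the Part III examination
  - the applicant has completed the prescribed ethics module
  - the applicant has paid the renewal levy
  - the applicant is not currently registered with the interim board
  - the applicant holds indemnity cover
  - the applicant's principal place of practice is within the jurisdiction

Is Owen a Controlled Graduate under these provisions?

paragraph 2 — Registered Professional: [the applicant has paid the renewal levy? yes] OR [the applicant has an adverse disciplinary record? yes] → satisfied.
paragraph 10 — Approved Professional: [the applicant was previously admitted in a reciprocal jurisdiction? no] AND [the applicant's principal place of practice is outside the jurisdiction? no] AND [the applicant has an adverse disciplinary record? yes] → not satisfied.
paragraph 4 — Class-K Candidate: [Registered Professional (paragraph 2)? yes] OR [not an Approved Professional (paragraph 10)? yes] → satisfied.
paragraph 1 — Relevant Practitioner: the applicant has submitted a supervisor's reference? no; the applicant has not completed a period of supervised practice? no; the applicant has paid the renewal levy? yes — 1 of 3 hold (need ≥2) → not satisfied.
paragraph 11 — Protected Applicant: [the applicant has not completed the prescribed ethics module? no] AND [the applicant holds indemnity cover? yes] → not satisfied.
paragraph 12 — Senior Applicant: [the applicant is currently registered with the interim board? no] AND [the applicant holds a recognised first degree? no] → not satisfied.
paragraph 8 — Regulated Candidate: Relevant Practitioner (paragraph 1)? no; Protected Applicant (paragraph 11)? no; Senior Applicant (paragraph 12)? no — 0 of 3 hold (need ≥2) → not satisfied.
paragraph 3 — Assessable Practitioner: [the applicant has completed a period of supervised practice? yes] AND [the applicant has submitted a supervisor's reference? no] → not satisfied.
paragraph 5 — Qualifying Professional: [the applicant does not hold a recognised first degree? yes] AND [the applicant is currently registered with the interim board? no] → not satisfied.
paragraph 7 — Covered Practitioner: [the applicant was previously admitted in a reciprocal jurisdiction? no] OR [the applicant has no adverse disciplinary record? no] OR [the applicant holds a recognised first degree? no] → not satisfied.
paragraph 13 — Class-N Applicant: [not an Assessable Practitioner (paragraph 3)? yes] AND [Qualifying Professional (paragraph 5)? no] AND [not a Covered Practitioner (paragraph 7)? yes] → not satisfied.
paragraph 6 — Controlled Graduate: [Class-K Candidate (paragraph 4)? yes] AND [not a Regulated Candidate (paragraph 8)? yes] AND [not a Class-N Applicant (paragraph 13)? yes] → satisfied.

Yes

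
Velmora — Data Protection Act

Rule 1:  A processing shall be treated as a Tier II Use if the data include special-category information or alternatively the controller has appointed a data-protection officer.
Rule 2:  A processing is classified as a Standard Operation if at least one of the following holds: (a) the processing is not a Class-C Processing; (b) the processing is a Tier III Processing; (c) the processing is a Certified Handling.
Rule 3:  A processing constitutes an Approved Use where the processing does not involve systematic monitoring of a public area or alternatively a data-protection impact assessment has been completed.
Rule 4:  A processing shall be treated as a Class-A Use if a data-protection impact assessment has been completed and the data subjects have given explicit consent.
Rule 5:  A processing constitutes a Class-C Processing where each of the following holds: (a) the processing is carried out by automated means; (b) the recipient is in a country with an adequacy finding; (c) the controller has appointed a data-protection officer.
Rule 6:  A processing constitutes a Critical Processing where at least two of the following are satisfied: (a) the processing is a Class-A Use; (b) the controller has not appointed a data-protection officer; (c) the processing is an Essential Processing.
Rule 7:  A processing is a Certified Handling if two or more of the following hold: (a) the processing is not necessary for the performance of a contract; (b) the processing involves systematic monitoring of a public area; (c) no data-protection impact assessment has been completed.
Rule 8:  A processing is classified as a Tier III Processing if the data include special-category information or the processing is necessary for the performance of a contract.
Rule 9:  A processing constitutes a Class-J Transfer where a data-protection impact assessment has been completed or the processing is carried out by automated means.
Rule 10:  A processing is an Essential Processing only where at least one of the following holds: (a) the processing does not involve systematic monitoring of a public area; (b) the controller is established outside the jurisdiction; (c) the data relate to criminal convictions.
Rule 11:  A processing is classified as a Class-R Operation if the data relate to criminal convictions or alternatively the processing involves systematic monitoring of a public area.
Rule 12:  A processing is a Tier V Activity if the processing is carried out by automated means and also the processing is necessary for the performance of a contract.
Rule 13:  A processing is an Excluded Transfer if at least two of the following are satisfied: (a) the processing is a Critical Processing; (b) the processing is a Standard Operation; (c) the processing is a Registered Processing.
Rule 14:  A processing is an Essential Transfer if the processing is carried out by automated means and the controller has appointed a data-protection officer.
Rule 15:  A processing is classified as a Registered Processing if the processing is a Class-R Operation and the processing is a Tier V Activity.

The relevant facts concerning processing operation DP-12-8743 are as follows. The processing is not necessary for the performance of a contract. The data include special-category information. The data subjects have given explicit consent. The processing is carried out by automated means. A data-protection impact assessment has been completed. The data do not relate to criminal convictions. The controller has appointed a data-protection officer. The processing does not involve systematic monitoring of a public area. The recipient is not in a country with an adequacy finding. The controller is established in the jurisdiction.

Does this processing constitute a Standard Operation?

rule 5 — Class-C Processing: [the processing is carried out by automated means? yes] AND [the recipient is in a country with an adequacy finding? no] AND [the controller has appointed a data-protection officer? yes] → not satisfied.
rule 8 — Tier III Processing: [the data include special-category information? yes] OR [the processing is necessary for the performance of a contract? no] → satisfied.
rule 7 — Certified Handling: the processing is not necessary for the performance of a contract? yes; the processing involves systematic monitoring of a public area? no; no data-protection impact assessment has been completed? no — 1 of 3 hold (need ≥2) → not satisfied.
rule 2 — Standard Operation: [not a Class-C Processing (rule 5)? yes] OR [Tier III Processing (rule 8)? yes] OR [Certified Handling (rule 7)? no] → satisfied.

Yes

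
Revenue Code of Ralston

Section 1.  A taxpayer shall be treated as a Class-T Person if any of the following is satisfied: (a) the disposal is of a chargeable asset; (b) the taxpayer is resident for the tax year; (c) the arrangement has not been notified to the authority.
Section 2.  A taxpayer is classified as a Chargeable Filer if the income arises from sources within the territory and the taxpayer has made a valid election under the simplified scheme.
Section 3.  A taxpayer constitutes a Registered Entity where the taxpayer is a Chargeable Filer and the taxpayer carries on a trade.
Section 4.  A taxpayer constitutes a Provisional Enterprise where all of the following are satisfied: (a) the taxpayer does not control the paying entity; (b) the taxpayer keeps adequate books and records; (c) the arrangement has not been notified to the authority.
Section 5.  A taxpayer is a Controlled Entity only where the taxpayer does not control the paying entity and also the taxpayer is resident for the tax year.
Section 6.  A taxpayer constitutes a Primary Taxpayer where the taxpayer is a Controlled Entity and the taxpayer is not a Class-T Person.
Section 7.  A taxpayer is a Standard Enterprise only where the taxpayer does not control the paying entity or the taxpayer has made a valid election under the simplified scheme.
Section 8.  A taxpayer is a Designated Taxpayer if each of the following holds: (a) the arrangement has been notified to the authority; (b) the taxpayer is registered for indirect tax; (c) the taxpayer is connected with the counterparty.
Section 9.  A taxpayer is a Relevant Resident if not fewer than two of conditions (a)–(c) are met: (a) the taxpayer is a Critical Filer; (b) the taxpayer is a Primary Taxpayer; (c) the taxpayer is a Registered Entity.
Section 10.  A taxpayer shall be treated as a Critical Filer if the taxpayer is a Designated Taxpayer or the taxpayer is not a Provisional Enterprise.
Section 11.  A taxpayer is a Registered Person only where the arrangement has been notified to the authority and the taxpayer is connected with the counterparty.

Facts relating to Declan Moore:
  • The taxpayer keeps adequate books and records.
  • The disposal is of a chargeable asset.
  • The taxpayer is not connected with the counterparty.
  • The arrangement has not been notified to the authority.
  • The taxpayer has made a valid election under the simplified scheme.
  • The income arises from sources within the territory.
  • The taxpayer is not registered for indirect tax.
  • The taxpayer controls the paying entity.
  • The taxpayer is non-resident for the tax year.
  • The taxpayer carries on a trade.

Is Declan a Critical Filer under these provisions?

Yes

section 8 — Designated Taxpayer: [the arrangement has been notified to the authority? no] AND [the taxpayer is registered for indirect tax? no] AND [the taxpayer is connected with the counterparty? no] → not satisfied.
section 4 — Provisional Enterprise: [the taxpayer does not control the paying entity? no] AND [the taxpayer keeps adequate books and records? yes] AND [the arrangement has not been notified to the authority? yes] → not satisfied.
section 10 — Critical Filer: [Designated Taxpayer (section 8)? no] OR [not a Provisional Enterprise (section 4)? yes] → satisfied.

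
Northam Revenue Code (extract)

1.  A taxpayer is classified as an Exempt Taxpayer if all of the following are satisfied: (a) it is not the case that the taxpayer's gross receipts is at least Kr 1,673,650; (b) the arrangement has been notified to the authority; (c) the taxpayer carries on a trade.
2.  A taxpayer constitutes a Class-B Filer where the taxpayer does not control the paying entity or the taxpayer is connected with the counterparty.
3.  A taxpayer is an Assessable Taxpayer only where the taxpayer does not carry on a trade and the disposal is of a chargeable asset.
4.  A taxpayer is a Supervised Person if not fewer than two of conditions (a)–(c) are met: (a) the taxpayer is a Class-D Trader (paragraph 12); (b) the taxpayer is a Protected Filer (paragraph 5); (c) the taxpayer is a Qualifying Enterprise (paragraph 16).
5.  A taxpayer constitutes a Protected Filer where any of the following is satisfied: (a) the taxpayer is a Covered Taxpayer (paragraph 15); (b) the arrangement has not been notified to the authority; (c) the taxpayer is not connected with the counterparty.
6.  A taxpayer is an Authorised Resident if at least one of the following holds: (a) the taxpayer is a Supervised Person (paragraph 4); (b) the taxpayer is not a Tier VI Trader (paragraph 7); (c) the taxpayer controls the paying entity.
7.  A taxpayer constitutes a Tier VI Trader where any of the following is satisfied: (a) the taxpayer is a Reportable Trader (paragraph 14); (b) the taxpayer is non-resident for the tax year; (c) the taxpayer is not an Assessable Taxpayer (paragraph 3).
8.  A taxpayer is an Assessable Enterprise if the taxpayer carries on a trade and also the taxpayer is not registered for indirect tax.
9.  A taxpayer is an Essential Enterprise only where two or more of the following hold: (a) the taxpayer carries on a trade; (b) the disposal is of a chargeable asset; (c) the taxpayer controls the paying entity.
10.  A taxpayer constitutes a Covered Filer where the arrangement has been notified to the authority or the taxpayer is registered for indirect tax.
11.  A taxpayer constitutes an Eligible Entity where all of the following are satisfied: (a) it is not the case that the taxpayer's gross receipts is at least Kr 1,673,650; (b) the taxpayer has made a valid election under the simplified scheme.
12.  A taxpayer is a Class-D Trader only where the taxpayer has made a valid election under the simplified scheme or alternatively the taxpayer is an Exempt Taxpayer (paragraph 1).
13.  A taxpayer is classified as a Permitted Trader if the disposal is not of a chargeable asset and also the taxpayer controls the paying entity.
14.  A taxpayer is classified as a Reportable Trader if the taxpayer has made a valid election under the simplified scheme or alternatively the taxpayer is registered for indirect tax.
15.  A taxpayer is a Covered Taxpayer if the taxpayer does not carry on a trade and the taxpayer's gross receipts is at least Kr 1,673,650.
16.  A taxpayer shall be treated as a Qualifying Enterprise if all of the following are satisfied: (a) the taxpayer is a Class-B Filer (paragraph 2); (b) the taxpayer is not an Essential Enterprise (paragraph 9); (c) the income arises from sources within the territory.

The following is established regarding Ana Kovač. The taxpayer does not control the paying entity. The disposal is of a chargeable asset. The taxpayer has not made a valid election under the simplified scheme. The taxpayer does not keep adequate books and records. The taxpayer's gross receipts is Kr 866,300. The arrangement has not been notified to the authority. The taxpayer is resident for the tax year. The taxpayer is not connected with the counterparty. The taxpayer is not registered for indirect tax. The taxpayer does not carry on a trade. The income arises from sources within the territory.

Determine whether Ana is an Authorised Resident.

Under paragraph 1: taxpayer's gross receipts: Kr 866,300 ≥ Kr 1,673,650? no, so negated condition yes; and the arrangement has been notified to the authority? no; and the taxpayer carries on a trade? no. So the taxpayer is not an Exempt Taxpayer.
Under paragraph 12: the taxpayer has made a valid election under the simplified scheme? no; or Exempt Taxpayer (paragraph 1)? no. So the taxpayer is not a Class-D Trader.
Under paragraph 15: the taxpayer does not carry on a trade? yes; and taxpayer's gross receipts: Kr 866,300 ≥ Kr 1,673,650? no. So the taxpayer is not a Covered Taxpayer.
Under paragraph 5: Covered Taxpayer (paragraph 15)? no; or the arrangement has not been notified to the authority? yes; or the taxpayer is not connected with the counterparty? yes. So the taxpayer is a Protected Filer.
Under paragraph 2: the taxpayer does not control the paying entity? yes; or the taxpayer is connected with the counterparty? no. So the taxpayer is a Class-B Filer.
Under paragraph 9: the taxpayer carries on a trade? no; the disposal is of a chargeable asset? yes; the taxpayer controls the paying entity? no — 1 of 3 hold (need ≥2) → not satisfied.
Under paragraph 16: Class-B Filer (paragraph 2)? yes; and not an Essential Enterprise (paragraph 9)? yes; and the income arises from sources within the territory? yes. So the taxpayer is a Qualifying Enterprise.
Under paragraph 4: Class-D Trader (paragraph 12)? no; Protected Filer (paragraph 5)? yes; Qualifying Enterprise (paragraph 16)? yes — 2 of 3 hold (need ≥2) → satisfied.
Under paragraph 14: the taxpayer has made a valid election under the simplified scheme? no; or the taxpayer is registered for indirect tax? no. So the taxpayer is not a Reportable Trader.
Under paragraph 3: the taxpayer does not carry on a trade? yes; and the disposal is of a chargeable asset? yes. So the taxpayer is an Assessable Taxpayer.
Under paragraph 7: Reportable Trader (paragraph 14)? no; or the taxpayer is non-resident for the tax year? no; or not an Assessable Taxpayer (paragraph 3)? no. So the taxpayer is not a Tier VI Trader.
Under paragraph 6: Supervised Person (paragraph 4)? yes; or not a Tier VI Trader (paragraph 7)? yes; or the taxpayer controls the paying entity? no. So the taxpayer is an Authorised Resident.

Yes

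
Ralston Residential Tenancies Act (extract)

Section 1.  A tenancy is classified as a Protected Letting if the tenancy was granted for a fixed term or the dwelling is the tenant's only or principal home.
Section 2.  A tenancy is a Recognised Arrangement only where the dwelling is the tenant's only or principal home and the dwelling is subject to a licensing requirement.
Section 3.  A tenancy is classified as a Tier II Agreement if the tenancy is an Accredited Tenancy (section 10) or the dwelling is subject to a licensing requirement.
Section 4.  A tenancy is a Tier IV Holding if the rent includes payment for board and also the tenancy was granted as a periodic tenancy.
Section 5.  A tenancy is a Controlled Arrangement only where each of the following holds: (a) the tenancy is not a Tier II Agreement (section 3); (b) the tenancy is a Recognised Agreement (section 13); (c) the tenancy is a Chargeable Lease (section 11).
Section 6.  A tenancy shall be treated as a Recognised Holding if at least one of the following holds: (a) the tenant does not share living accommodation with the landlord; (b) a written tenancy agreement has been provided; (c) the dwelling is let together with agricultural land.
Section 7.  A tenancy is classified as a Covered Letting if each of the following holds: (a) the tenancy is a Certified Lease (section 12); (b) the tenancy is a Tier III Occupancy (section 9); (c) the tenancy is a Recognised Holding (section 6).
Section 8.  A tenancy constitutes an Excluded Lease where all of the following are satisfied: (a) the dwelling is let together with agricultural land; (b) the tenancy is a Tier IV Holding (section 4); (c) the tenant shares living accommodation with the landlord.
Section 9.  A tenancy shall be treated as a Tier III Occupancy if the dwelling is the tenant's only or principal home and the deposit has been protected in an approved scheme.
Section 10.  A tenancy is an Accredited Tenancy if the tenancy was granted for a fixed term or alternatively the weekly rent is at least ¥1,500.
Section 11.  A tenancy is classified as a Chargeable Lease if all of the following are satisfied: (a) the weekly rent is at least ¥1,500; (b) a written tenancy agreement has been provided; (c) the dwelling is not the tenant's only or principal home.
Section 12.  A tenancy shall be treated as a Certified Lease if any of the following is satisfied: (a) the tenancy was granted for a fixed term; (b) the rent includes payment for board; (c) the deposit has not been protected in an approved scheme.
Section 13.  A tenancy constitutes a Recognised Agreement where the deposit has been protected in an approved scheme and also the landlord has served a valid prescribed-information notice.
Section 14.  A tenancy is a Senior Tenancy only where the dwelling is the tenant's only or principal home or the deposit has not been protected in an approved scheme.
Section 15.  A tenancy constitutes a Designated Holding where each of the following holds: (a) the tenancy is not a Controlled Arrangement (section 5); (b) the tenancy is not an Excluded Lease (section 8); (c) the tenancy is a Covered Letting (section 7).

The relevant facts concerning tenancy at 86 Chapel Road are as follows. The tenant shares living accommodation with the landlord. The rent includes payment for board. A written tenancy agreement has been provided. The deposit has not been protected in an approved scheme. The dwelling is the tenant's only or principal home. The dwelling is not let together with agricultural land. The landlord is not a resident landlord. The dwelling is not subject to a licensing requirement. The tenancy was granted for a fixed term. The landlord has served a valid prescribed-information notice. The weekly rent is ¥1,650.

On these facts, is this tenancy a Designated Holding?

No

section 10 — Accredited Tenancy: [the tenancy was granted for a fixed term? yes] OR [weekly rent: ¥1,650 ≥ ¥1,500? yes] → satisfied.
section 3 — Tier II Agreement: [Accredited Tenancy (section 10)? yes] OR [the dwelling is subject to a licensing requirement? no] → satisfied.
section 13 — Recognised Agreement: [the deposit has been protected in an approved scheme? no] AND [the landlord has served a valid prescribed-information notice? yes] → not satisfied.
section 11 — Chargeable Lease: [weekly rent: ¥1,650 ≥ ¥1,500? yes] AND [a written tenancy agreement has been provided? yes] AND [the dwelling is not the tenant's only or principal home? no] → not satisfied.
section 5 — Controlled Arrangement: [not a Tier II Agreement (section 3)? no] AND [Recognised Agreement (section 13)? no] AND [Chargeable Lease (section 11)? no] → not satisfied.
section 4 — Tier IV Holding: [the rent includes payment for board? yes] AND [the tenancy was granted as a periodic tenancy? no] → not satisfied.
section 8 — Excluded Lease: [the dwelling is let together with agricultural land? no] AND [Tier IV Holding (section 4)? no] AND [the tenant shares living accommodation with the landlord? yes] → not satisfied.
section 12 — Certified Lease: [the tenancy was granted for a fixed term? yes] OR [the rent includes payment for board? yes] OR [the deposit has not been protected in an approved scheme? yes] → satisfied.
section 9 — Tier III Occupancy: [the dwelling is the tenant's only or principal home? yes] AND [the deposit has been protected in an approved scheme? no] → not satisfied.
section 6 — Recognised Holding: [the tenant does not share living accommodation with the landlord? no] OR [a written tenancy agreement has been provided? yes] OR [the dwelling is let together with agricultural land? no] → satisfied.
section 7 — Covered Letting: [Certified Lease (section 12)? yes] AND [Tier III Occupancy (section 9)? no] AND [Recognised Holding (section 6)? yes] → not satisfied.
section 15 — Designated Holding: [not a Controlled Arrangement (section 5)? yes] AND [not an Excluded Lease (section 8)? yes] AND [Covered Letting (section 7)? no] → not satisfied.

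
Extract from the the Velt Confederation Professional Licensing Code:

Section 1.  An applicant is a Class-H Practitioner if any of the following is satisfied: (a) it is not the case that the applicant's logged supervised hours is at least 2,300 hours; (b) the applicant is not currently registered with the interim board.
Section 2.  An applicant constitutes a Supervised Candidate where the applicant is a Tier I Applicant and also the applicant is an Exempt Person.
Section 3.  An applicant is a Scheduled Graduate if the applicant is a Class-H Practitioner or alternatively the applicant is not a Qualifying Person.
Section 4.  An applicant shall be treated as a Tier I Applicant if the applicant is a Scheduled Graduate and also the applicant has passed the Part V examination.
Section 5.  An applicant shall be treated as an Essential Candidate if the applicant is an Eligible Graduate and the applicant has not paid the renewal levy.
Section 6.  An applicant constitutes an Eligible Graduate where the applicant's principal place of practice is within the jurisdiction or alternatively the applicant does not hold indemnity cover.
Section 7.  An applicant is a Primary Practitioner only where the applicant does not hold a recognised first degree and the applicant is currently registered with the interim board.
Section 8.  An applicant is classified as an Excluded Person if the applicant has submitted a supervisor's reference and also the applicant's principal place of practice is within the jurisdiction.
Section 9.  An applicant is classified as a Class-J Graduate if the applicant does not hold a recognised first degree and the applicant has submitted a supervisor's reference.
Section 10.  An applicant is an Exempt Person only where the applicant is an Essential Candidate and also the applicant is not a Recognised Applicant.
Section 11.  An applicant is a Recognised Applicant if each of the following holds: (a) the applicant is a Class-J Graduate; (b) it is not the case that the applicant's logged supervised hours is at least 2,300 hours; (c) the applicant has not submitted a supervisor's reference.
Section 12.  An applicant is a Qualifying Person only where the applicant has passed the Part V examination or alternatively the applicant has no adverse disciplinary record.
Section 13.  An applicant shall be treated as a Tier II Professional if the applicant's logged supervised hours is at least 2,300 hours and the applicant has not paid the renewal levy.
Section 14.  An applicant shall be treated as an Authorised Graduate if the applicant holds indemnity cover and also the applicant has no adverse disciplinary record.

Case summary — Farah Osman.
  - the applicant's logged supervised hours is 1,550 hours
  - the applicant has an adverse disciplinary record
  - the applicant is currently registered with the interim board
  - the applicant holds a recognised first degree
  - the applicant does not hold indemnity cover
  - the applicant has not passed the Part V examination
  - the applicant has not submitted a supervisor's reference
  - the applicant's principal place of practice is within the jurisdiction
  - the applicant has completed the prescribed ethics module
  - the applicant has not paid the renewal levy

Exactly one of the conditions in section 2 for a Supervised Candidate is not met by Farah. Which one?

Under section 1: applicant's logged supervised hours: 1,550 hours ≥ 2,300 hours? no, so negated condition yes; or the applicant is not currently registered with the interim board? no. So the applicant is a Class-H Practitioner.
Under section 12: the applicant has passed the Part V examination? no; or the applicant has no adverse disciplinary record? no. So the applicant is not a Qualifying Person.
Under section 3: Class-H Practitioner (section 1)? yes; or not a Qualifying Person (section 12)? yes. So the applicant is a Scheduled Graduate.
Under section 4: Scheduled Graduate (section 3)? yes; and the applicant has passed the Part V examination? no. So the applicant is not a Tier I Applicant.
Under section 6: the applicant's principal place of practice is within the jurisdiction? yes; or the applicant does not hold indemnity cover? yes. So the applicant is an Eligible Graduate.
Under section 5: Eligible Graduate (section 6)? yes; and the applicant has not paid the renewal levy? yes. So the applicant is an Essential Candidate.
Under section 9: the applicant does not hold a recognised first degree? no; and the applicant has submitted a supervisor's reference? no. So the applicant is not a Class-J Graduate.
Under section 11: Class-J Graduate (section 9)? no; and applicant's logged supervised hours: 1,550 hours ≥ 2,300 hours? no, so negated condition yes; and the applicant has not submitted a supervisor's reference? yes. So the applicant is not a Recognised Applicant.
Under section 10: Essential Candidate (section 5)? yes; and not a Recognised Applicant (section 11)? yes. So the applicant is an Exempt Person.
Under section 2: Tier I Applicant (section 4)? no; and Exempt Person (section 10)? yes. So the applicant is not a Supervised Candidate.

Tier I Applicant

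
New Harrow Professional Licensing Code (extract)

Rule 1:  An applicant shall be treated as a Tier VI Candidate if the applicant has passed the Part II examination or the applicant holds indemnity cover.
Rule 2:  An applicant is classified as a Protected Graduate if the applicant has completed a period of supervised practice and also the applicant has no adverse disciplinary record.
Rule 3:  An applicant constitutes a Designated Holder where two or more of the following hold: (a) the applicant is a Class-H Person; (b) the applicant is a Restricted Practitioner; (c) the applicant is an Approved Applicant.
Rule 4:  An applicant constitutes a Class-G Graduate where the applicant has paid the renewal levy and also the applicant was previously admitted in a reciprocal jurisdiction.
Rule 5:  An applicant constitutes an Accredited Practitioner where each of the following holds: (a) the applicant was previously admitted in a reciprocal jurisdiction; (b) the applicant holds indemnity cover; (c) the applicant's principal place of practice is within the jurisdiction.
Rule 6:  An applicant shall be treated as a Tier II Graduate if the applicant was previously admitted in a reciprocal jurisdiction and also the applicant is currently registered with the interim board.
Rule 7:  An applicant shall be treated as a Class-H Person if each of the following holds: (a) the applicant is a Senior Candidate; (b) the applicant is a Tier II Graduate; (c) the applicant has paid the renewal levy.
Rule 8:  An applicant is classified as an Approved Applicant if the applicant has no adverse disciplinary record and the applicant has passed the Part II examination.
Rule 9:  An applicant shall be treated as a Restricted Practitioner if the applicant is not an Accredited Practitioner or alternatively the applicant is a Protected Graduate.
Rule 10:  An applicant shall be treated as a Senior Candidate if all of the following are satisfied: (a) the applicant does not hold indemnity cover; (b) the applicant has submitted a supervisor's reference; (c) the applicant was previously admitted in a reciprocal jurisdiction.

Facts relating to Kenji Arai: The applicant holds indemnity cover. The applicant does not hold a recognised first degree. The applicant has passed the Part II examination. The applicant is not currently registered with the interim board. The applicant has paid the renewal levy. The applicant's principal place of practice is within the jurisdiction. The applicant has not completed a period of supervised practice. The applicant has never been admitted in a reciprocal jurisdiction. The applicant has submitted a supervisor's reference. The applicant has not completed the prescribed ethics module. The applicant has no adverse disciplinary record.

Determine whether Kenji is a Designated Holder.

Yes

rule 10 — Senior Candidate: [the applicant does not hold indemnity cover? no] AND [the applicant has submitted a supervisor's reference? yes] AND [the applicant was previously admitted in a reciprocal jurisdiction? no] → not satisfied.
rule 6 — Tier II Graduate: [the applicant was previously admitted in a reciprocal jurisdiction? no] AND [the applicant is currently registered with the interim board? no] → not satisfied.
rule 7 — Class-H Person: [Senior Candidate (rule 10)? no] AND [Tier II Graduate (rule 6)? no] AND [the applicant has paid the renewal levy? yes] → not satisfied.
rule 5 — Accredited Practitioner: [the applicant was previously admitted in a reciprocal jurisdiction? no] AND [the applicant holds indemnity cover? yes] AND [the applicant's principal place of practice is within the jurisdiction? yes] → not satisfied.
rule 2 — Protected Graduate: [the applicant has completed a period of supervised practice? no] AND [the applicant has no adverse disciplinary record? yes] → not satisfied.
rule 9 — Restricted Practitioner: [not an Accredited Practitioner (rule 5)? yes] OR [Protected Graduate (rule 2)? no] → satisfied.
rule 8 — Approved Applicant: [the applicant has no adverse disciplinary record? yes] AND [the applicant has passed the Part II examination? yes] → satisfied.
rule 3 — Designated Holder: Class-H Person (rule 7)? no; Restricted Practitioner (rule 9)? yes; Approved Applicant (rule 8)? yes — 2 of 3 hold (need ≥2) → satisfied.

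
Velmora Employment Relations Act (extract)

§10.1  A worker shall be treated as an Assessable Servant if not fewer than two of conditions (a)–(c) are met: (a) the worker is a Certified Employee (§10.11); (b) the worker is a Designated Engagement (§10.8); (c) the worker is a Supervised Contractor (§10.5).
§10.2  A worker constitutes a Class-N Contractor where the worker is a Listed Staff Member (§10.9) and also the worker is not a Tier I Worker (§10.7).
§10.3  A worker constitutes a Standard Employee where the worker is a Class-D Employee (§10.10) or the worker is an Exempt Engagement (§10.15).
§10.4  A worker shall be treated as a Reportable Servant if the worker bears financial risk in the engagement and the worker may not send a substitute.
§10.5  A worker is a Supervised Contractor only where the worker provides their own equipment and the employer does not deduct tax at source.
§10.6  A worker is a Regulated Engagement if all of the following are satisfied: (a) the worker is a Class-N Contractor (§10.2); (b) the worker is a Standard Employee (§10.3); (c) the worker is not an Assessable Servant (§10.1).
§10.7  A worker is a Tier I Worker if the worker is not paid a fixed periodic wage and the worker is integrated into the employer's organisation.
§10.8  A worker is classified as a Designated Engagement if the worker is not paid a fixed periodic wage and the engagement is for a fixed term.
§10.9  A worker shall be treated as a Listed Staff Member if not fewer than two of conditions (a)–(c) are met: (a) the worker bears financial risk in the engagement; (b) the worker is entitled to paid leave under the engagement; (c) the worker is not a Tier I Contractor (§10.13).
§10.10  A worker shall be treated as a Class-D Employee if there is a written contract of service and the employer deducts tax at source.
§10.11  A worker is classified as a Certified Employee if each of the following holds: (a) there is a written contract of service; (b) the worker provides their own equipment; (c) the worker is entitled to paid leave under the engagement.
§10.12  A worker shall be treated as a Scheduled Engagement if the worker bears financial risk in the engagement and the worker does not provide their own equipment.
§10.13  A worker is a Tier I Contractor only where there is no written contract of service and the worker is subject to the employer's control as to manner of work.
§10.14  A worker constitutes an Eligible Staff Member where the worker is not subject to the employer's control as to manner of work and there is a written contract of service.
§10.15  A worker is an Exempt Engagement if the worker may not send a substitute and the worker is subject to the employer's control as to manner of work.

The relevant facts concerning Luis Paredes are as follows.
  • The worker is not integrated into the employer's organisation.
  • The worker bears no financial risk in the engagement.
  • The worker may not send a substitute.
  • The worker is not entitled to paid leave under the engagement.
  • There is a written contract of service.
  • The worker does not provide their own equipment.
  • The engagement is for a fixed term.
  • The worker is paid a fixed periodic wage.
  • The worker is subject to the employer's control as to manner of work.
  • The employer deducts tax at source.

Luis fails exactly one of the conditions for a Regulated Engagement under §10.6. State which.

§10.13 — Tier I Contractor: [there is no written contract of service? no] AND [the worker is subject to the employer's control as to manner of work? yes] → not satisfied.
§10.9 — Listed Staff Member: the worker bears financial risk in the engagement? no; the worker is entitled to paid leave under the engagement? no; not a Tier I Contractor (§10.13)? yes — 1 of 3 hold (need ≥2) → not satisfied.
§10.7 — Tier I Worker: [the worker is not paid a fixed periodic wage? no] AND [the worker is integrated into the employer's organisation? no] → not satisfied.
§10.2 — Class-N Contractor: [Listed Staff Member (§10.9)? no] AND [not a Tier I Worker (§10.7)? yes] → not satisfied.
§10.10 — Class-D Employee: [there is a written contract of service? yes] AND [the employer deducts tax at source? yes] → satisfied.
§10.15 — Exempt Engagement: [the worker may not send a substitute? yes] AND [the worker is subject to the employer's control as to manner of work? yes] → satisfied.
§10.3 — Standard Employee: [Class-D Employee (§10.10)? yes] OR [Exempt Engagement (§10.15)? yes] → satisfied.
§10.11 — Certified Employee: [there is a written contract of service? yes] AND [the worker provides their own equipment? no] AND [the worker is entitled to paid leave under the engagement? no] → not satisfied.
§10.8 — Designated Engagement: [the worker is not paid a fixed periodic wage? no] AND [the engagement is for a fixed term? yes] → not satisfied.
§10.5 — Supervised Contractor: [the worker provides their own equipment? no] AND [the employer does not deduct tax at source? no] → not satisfied.
§10.1 — Assessable Servant: Certified Employee (§10.11)? no; Designated Engagement (§10.8)? no; Supervised Contractor (§10.5)? no — 0 of 3 hold (need ≥2) → not satisfied.
§10.6 — Regulated Engagement: [Class-N Contractor (§10.2)? no] AND [Standard Employee (§10.3)? yes] AND [not an Assessable Servant (§10.1)? yes] → not satisfied.

Class-N Contractor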